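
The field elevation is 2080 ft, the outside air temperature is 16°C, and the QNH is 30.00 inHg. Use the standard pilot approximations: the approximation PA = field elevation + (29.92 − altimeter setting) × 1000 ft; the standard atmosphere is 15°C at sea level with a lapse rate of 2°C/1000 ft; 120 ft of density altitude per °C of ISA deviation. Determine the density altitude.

Pressure altitude = 2080 + (29.92 − 30.00) × 1000 = 2080 + (-80) = 2000 ft.
ISA temperature at 2000 ft = 15 − 2 × (2000/1000) = 11°C.
ISA deviation = 16 − 11 = +5°C.
Density altitude = 2000 + 120 × (5) = 2600 ft.

2600 ft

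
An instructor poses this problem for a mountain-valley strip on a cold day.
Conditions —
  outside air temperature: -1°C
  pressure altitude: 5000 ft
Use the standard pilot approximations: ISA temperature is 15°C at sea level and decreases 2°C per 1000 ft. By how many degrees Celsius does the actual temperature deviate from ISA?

ISA-6°C

ISA temperature at 5000 ft = 15 − 2 × (5000/1000) = 5°C.
Deviation = OAT − ISA = -1 − 5 = -6°C.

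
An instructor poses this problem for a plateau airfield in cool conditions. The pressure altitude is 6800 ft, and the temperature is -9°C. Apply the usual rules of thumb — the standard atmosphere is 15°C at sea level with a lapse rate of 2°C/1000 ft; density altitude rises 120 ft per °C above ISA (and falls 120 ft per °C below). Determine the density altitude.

ISA temperature at 6800 ft = 15 − 2 × (6800/1000) = 1.4°C.
ISA deviation = -9 − 1.4 = -10.4°C.
Density altitude = 6800 + 120 × (-10.4) = 6800 + (-1248) = 5552 ft.

5552 ft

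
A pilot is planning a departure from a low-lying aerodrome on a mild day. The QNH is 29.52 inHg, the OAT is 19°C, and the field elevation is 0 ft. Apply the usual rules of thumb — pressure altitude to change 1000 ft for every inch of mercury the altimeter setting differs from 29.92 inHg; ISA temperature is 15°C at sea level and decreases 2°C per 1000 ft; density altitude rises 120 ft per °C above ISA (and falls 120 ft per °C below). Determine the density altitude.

Pressure altitude = 0 + (29.92 − 29.52) × 1000 = 0 + (+400) = 400 ft.
ISA temperature at 400 ft = 15 − 2 × (400/1000) = 14.2°C.
ISA deviation = 19 − 14.2 = +4.8°C.
Density altitude = 400 + 120 × (4.8) = 976 ft.

976 ft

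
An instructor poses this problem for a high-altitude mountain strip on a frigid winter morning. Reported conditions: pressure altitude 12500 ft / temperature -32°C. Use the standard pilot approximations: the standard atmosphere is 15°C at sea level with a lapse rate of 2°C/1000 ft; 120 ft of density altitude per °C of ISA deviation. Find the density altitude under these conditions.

9860 ft

ISA temperature at 12500 ft = 15 − 2 × (12500/1000) = -10°C.
ISA deviation = -32 − (-10) = -22°C.
Density altitude = 12500 + 120 × (-22) = 12500 + (-2640) = 9860 ft.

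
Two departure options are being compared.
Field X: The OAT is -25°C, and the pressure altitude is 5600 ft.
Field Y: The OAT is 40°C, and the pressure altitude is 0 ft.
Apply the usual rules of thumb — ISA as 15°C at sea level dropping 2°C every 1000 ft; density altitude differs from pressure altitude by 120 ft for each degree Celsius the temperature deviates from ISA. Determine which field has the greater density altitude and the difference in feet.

Field X: ISA temp = 3.8°C, deviation -28.8°C, DA = 5600 + 120 × (-28.8) = 2144 ft.
Field Y: ISA temp = 15°C, deviation +25°C, DA = 0 + 120 × 25 = 3000 ft.
Field Y is higher by 3000 − 2144 = 856 ft.

Field Y by 856 ft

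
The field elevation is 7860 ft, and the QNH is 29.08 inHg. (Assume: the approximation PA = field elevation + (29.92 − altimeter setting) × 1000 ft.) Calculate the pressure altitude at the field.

Pressure correction = (29.92 − 29.08) × 1000 = +840 ft.
Pressure altitude = 7860 + (+840) = 8700 ft.

8700 ft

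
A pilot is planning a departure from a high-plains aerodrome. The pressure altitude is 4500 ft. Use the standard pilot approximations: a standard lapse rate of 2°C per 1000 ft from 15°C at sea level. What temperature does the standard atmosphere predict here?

6°C

ISA temperature = 15 − 2 × (4500/1000) = 15 − 9 = 6°C.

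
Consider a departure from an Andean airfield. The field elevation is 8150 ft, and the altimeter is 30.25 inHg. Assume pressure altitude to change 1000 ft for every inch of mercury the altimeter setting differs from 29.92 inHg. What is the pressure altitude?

7820 ft

Pressure correction = (29.92 − 30.25) × 1000 = -330 ft.
Pressure altitude = 8150 + (-330) = 7820 ft.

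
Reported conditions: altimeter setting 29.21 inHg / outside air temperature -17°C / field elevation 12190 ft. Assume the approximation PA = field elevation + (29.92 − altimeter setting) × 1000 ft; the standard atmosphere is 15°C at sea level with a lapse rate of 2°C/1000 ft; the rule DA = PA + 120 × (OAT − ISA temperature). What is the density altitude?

12156 ft

Pressure altitude = 12190 + (29.92 − 29.21) × 1000 = 12190 + (+710) = 12900 ft.
ISA temperature at 12900 ft = 15 − 2 × (12900/1000) = -10.8°C.
ISA deviation = -17 − (-10.8) = -6.2°C.
Density altitude = 12900 + 120 × (-6.2) = 12156 ft.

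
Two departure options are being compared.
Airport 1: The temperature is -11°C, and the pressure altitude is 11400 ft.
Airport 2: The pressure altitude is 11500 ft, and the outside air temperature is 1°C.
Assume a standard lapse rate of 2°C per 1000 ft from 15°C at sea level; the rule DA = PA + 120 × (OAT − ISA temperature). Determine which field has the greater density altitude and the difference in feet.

Airport 2 by 1564 ft

Airport 1: ISA temp = -7.8°C, deviation -3.2°C, DA = 11400 + 120 × (-3.2) = 11016 ft.
Airport 2: ISA temp = -8°C, deviation +9°C, DA = 11500 + 120 × 9 = 12580 ft.
Airport 2 is higher by 12580 − 11016 = 1564 ft.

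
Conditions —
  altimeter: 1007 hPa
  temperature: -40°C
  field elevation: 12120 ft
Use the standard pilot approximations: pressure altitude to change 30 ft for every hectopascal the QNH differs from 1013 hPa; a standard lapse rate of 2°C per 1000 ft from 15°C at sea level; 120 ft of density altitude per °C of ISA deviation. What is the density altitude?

8652 ft

Pressure altitude = 12120 + (1013 − 1007) × 30 = 12120 + (+180) = 12300 ft.
ISA temperature at 12300 ft = 15 − 2 × (12300/1000) = -9.6°C.
ISA deviation = -40 − (-9.6) = -30.4°C.
Density altitude = 12300 + 120 × (-30.4) = 8652 ft.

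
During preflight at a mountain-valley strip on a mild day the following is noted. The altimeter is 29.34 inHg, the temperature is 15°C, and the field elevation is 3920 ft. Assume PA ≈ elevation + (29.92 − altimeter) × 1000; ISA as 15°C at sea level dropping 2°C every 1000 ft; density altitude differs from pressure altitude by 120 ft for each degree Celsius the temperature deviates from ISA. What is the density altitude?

5580 ft

Pressure altitude = 3920 + (29.92 − 29.34) × 1000 = 3920 + (+580) = 4500 ft.
ISA temperature at 4500 ft = 15 − 2 × (4500/1000) = 6°C.
ISA deviation = 15 − 6 = +9°C.
Density altitude = 4500 + 120 × (9) = 5580 ft.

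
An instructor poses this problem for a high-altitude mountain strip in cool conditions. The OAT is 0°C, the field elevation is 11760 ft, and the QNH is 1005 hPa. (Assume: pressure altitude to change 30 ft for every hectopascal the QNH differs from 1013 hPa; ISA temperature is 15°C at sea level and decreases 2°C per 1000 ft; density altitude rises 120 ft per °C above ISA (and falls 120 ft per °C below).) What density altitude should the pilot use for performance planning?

13080 ft

Pressure altitude = 11760 + (1013 − 1005) × 30 = 11760 + (+240) = 12000 ft.
ISA temperature at 12000 ft = 15 − 2 × (12000/1000) = -9°C.
ISA deviation = 0 − (-9) = +9°C.
Density altitude = 12000 + 120 × (9) = 13080 ft.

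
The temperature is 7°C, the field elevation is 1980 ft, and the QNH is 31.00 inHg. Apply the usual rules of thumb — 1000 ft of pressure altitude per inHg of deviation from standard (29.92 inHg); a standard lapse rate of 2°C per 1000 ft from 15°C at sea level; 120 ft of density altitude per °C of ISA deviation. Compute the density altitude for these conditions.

156 ft

Pressure altitude = 1980 + (29.92 − 31.00) × 1000 = 1980 + (-1080) = 900 ft.
ISA temperature at 900 ft = 15 − 2 × (900/1000) = 13.2°C.
ISA deviation = 7 − 13.2 = -6.2°C.
Density altitude = 900 + 120 × (-6.2) = 156 ft.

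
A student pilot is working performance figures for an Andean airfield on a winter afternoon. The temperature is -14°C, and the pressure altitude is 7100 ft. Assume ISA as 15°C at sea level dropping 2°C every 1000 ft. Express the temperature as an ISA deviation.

ISA temperature at 7100 ft = 15 − 2 × (7100/1000) = 0.8°C.
Deviation = OAT − ISA = -14 − 0.8 = -14.8°C.

ISA-14.8°C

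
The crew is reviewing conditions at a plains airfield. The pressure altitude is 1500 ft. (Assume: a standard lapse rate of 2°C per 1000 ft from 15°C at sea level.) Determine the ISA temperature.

ISA temperature = 15 − 2 × (1500/1000) = 15 − 3 = 12°C.

12°C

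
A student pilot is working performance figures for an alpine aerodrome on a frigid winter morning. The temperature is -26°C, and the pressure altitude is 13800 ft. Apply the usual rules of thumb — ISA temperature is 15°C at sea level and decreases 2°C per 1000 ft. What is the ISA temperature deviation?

ISA-13.4°C

ISA temperature at 13800 ft = 15 − 2 × (13800/1000) = -12.6°C.
Deviation = OAT − ISA = -26 − (-12.6) = -13.4°C.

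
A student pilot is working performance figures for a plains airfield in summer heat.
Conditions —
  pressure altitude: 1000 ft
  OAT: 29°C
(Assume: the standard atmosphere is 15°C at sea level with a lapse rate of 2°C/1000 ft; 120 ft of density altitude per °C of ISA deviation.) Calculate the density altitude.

ISA temperature at 1000 ft = 15 − 2 × (1000/1000) = 13°C.
ISA deviation = 29 − 13 = +16°C.
Density altitude = 1000 + 120 × (16) = 1000 + (+1920) = 2920 ft.

2920 ft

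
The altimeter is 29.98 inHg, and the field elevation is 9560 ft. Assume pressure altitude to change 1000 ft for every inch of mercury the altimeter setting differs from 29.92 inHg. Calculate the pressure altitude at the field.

Pressure correction = (29.92 − 29.98) × 1000 = -60 ft.
Pressure altitude = 9560 + (-60) = 9500 ft.

9500 ft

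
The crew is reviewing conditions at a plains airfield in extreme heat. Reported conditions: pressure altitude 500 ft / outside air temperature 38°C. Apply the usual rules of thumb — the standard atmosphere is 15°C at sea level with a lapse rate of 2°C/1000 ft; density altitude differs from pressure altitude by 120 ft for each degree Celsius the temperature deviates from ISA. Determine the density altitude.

3380 ft

ISA temperature at 500 ft = 15 − 2 × (500/1000) = 14°C.
ISA deviation = 38 − 14 = +24°C.
Density altitude = 500 + 120 × (24) = 500 + (+2880) = 3380 ft.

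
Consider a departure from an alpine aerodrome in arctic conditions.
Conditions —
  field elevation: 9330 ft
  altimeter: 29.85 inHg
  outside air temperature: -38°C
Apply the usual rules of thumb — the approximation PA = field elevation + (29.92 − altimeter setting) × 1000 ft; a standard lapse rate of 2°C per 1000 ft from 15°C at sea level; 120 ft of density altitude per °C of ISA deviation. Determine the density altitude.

5296 ft

Pressure altitude = 9330 + (29.92 − 29.85) × 1000 = 9330 + (+70) = 9400 ft.
ISA temperature at 9400 ft = 15 − 2 × (9400/1000) = -3.8°C.
ISA deviation = -38 − (-3.8) = -34.2°C.
Density altitude = 9400 + 120 × (-34.2) = 5296 ft.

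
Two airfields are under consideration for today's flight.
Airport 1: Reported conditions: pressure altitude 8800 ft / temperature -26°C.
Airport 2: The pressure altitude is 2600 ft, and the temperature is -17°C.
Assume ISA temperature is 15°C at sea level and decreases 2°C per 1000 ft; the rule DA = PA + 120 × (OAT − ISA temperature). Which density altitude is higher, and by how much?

Airport 1 by 6608 ft

Airport 1: ISA temp = -2.6°C, deviation -23.4°C, DA = 8800 + 120 × (-23.4) = 5992 ft.
Airport 2: ISA temp = 9.8°C, deviation -26.8°C, DA = 2600 + 120 × (-26.8) = -616 ft.
Airport 1 is higher by 5992 − (-616) = 6608 ft.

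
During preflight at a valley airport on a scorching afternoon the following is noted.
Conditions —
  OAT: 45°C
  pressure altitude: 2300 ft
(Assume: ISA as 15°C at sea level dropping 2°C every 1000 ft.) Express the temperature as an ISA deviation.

ISA temperature at 2300 ft = 15 − 2 × (2300/1000) = 10.4°C.
Deviation = OAT − ISA = 45 − 10.4 = +34.6°C.

ISA+34.6°C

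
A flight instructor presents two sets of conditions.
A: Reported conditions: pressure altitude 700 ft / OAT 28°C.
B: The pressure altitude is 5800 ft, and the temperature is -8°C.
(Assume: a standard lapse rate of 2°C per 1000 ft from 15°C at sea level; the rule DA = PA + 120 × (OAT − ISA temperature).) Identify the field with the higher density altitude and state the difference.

A: ISA temp = 13.6°C, deviation +14.4°C, DA = 700 + 120 × 14.4 = 2428 ft.
B: ISA temp = 3.4°C, deviation -11.4°C, DA = 5800 + 120 × (-11.4) = 4432 ft.
B is higher by 4432 − 2428 = 2004 ft.

B by 2004 ft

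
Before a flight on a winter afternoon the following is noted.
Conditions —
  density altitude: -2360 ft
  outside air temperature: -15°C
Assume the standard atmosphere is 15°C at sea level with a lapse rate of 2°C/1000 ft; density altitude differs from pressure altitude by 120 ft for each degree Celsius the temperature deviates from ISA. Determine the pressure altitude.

1000 ft

DA = PA + 120 × (OAT − (15 − 2·PA/1000)) = PA + 120·OAT − 1800 + 0.24·PA = 1.24·PA + 120·OAT − 1800.
So 1.24·PA = -2360 − 120 × (-15) + 1800 = 1240.
PA = 1240 / 1.24 = 1000 ft.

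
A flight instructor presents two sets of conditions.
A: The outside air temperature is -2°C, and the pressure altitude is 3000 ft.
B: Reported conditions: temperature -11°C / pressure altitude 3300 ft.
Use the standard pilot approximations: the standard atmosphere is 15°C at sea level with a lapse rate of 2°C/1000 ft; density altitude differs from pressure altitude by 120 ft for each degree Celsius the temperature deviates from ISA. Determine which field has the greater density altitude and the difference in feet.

A by 708 ft

A: ISA temp = 9°C, deviation -11°C, DA = 3000 + 120 × (-11) = 1680 ft.
B: ISA temp = 8.4°C, deviation -19.4°C, DA = 3300 + 120 × (-19.4) = 972 ft.
A is higher by 1680 − 972 = 708 ft.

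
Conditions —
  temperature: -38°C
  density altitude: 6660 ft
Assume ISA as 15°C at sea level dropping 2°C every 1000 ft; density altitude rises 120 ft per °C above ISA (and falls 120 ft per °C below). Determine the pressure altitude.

10500 ft

DA = PA + 120 × (OAT − (15 − 2·PA/1000)) = PA + 120·OAT − 1800 + 0.24·PA = 1.24·PA + 120·OAT − 1800.
So 1.24·PA = 6660 − 120 × (-38) + 1800 = 13020.
PA = 13020 / 1.24 = 10500 ft.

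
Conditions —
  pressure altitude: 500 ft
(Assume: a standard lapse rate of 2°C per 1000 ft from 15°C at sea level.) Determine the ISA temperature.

14°C

ISA temperature = 15 − 2 × (500/1000) = 15 − 1 = 14°C.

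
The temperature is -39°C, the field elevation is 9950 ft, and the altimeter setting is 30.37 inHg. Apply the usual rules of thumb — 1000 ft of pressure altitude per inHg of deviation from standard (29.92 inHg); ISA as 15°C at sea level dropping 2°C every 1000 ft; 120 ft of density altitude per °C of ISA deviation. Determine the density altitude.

5300 ft

Pressure altitude = 9950 + (29.92 − 30.37) × 1000 = 9950 + (-450) = 9500 ft.
ISA temperature at 9500 ft = 15 − 2 × (9500/1000) = -4°C.
ISA deviation = -39 − (-4) = -35°C.
Density altitude = 9500 + 120 × (-35) = 5300 ft.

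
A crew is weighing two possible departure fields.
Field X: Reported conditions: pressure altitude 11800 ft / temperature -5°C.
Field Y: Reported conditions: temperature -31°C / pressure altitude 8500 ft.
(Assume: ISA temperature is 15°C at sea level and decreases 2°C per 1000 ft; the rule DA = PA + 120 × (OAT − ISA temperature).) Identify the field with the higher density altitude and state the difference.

Field X: ISA temp = -8.6°C, deviation +3.6°C, DA = 11800 + 120 × 3.6 = 12232 ft.
Field Y: ISA temp = -2°C, deviation -29°C, DA = 8500 + 120 × (-29) = 5020 ft.
Field X is higher by 12232 − 5020 = 7212 ft.

Field X by 7212 ft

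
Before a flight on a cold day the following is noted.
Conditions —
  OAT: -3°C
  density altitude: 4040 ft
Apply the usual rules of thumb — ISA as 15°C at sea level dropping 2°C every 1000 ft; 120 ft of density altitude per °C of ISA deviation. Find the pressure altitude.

5000 ft

DA = PA + 120 × (OAT − (15 − 2·PA/1000)) = PA + 120·OAT − 1800 + 0.24·PA = 1.24·PA + 120·OAT − 1800.
So 1.24·PA = 4040 − 120 × (-3) + 1800 = 6200.
PA = 6200 / 1.24 = 5000 ft.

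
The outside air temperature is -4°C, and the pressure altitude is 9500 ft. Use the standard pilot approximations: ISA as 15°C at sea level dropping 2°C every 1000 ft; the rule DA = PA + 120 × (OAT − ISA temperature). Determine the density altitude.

ISA temperature at 9500 ft = 15 − 2 × (9500/1000) = -4°C.
ISA deviation = -4 − (-4) = 0°C.
Density altitude = 9500 + 120 × (0) = 9500 + (0) = 9500 ft.

9500 ft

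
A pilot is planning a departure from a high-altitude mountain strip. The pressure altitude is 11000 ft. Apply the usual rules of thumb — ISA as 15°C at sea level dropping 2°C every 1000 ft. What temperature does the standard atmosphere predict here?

-7°C

ISA temperature = 15 − 2 × (11000/1000) = 15 − 22 = -7°C.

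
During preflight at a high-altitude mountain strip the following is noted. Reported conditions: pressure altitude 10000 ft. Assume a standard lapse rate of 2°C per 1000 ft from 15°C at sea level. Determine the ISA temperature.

ISA temperature = 15 − 2 × (10000/1000) = 15 − 20 = -5°C.

-5°C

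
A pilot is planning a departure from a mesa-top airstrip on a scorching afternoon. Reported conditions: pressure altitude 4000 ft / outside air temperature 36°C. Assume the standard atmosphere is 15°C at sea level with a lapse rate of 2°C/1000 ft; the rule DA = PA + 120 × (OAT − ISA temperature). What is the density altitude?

ISA temperature at 4000 ft = 15 − 2 × (4000/1000) = 7°C.
ISA deviation = 36 − 7 = +29°C.
Density altitude = 4000 + 120 × (29) = 4000 + (+3480) = 7480 ft.

7480 ft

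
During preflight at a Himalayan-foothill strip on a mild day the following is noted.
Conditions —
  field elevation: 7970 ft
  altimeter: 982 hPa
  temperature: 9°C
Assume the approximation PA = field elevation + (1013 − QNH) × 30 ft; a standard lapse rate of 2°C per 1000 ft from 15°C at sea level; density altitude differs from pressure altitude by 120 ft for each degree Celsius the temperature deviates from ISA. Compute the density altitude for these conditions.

10316 ft

Pressure altitude = 7970 + (1013 − 982) × 30 = 7970 + (+930) = 8900 ft.
ISA temperature at 8900 ft = 15 − 2 × (8900/1000) = -2.8°C.
ISA deviation = 9 − (-2.8) = +11.8°C.
Density altitude = 8900 + 120 × (11.8) = 10316 ft.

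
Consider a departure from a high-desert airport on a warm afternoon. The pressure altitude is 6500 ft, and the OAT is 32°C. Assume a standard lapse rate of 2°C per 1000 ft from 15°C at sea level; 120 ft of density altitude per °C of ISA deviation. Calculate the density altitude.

ISA temperature at 6500 ft = 15 − 2 × (6500/1000) = 2°C.
ISA deviation = 32 − 2 = +30°C.
Density altitude = 6500 + 120 × (30) = 6500 + (+3600) = 10100 ft.

10100 ft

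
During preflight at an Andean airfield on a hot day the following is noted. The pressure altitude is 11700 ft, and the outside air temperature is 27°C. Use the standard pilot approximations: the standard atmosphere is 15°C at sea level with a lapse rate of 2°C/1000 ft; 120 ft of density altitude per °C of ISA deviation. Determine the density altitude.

15948 ft

ISA temperature at 11700 ft = 15 − 2 × (11700/1000) = -8.4°C.
ISA deviation = 27 − (-8.4) = +35.4°C.
Density altitude = 11700 + 120 × (35.4) = 11700 + (+4248) = 15948 ft.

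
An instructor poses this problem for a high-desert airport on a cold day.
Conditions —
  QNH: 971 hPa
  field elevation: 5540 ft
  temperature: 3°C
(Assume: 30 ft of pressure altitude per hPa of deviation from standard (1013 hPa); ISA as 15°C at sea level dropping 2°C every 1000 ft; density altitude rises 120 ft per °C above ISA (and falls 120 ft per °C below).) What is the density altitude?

6992 ft

Pressure altitude = 5540 + (1013 − 971) × 30 = 5540 + (+1260) = 6800 ft.
ISA temperature at 6800 ft = 15 − 2 × (6800/1000) = 1.4°C.
ISA deviation = 3 − 1.4 = +1.6°C.
Density altitude = 6800 + 120 × (1.6) = 6992 ft.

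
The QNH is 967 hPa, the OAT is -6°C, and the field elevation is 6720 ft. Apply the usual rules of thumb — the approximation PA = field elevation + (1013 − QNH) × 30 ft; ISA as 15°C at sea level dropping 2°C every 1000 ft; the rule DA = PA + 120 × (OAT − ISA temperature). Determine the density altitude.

7524 ft

Pressure altitude = 6720 + (1013 − 967) × 30 = 6720 + (+1380) = 8100 ft.
ISA temperature at 8100 ft = 15 − 2 × (8100/1000) = -1.2°C.
ISA deviation = -6 − (-1.2) = -4.8°C.
Density altitude = 8100 + 120 × (-4.8) = 7524 ft.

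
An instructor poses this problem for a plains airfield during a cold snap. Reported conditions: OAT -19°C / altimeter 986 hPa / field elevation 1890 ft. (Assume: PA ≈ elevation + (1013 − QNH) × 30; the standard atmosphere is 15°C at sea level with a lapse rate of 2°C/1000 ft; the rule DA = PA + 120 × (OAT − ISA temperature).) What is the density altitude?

-732 ft

Pressure altitude = 1890 + (1013 − 986) × 30 = 1890 + (+810) = 2700 ft.
ISA temperature at 2700 ft = 15 − 2 × (2700/1000) = 9.6°C.
ISA deviation = -19 − 9.6 = -28.6°C.
Density altitude = 2700 + 120 × (-28.6) = -732 ft.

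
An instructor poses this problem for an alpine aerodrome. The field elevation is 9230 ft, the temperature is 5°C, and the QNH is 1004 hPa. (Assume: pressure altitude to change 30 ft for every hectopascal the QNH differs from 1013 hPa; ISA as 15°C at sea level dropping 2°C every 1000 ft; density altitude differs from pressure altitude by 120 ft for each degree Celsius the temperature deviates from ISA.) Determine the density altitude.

10580 ft

Pressure altitude = 9230 + (1013 − 1004) × 30 = 9230 + (+270) = 9500 ft.
ISA temperature at 9500 ft = 15 − 2 × (9500/1000) = -4°C.
ISA deviation = 5 − (-4) = +9°C.
Density altitude = 9500 + 120 × (9) = 10580 ft.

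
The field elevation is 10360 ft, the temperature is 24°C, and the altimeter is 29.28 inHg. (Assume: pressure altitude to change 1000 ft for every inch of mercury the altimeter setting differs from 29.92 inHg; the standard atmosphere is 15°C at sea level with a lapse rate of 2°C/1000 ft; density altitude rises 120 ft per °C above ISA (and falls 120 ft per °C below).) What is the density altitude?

14720 ft

Pressure altitude = 10360 + (29.92 − 29.28) × 1000 = 10360 + (+640) = 11000 ft.
ISA temperature at 11000 ft = 15 − 2 × (11000/1000) = -7°C.
ISA deviation = 24 − (-7) = +31°C.
Density altitude = 11000 + 120 × (31) = 14720 ft.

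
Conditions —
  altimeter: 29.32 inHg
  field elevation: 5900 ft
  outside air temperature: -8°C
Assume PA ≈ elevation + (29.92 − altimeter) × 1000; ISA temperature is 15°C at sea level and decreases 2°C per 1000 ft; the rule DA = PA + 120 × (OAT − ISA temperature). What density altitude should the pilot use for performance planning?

Pressure altitude = 5900 + (29.92 − 29.32) × 1000 = 5900 + (+600) = 6500 ft.
ISA temperature at 6500 ft = 15 − 2 × (6500/1000) = 2°C.
ISA deviation = -8 − 2 = -10°C.
Density altitude = 6500 + 120 × (-10) = 5300 ft.

5300 ft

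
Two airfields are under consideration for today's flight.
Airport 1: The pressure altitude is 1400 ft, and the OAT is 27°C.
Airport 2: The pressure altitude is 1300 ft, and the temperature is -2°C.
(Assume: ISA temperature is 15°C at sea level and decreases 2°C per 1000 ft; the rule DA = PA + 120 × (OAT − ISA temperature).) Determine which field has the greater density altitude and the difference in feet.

Airport 1: ISA temp = 12.2°C, deviation +14.8°C, DA = 1400 + 120 × 14.8 = 3176 ft.
Airport 2: ISA temp = 12.4°C, deviation -14.4°C, DA = 1300 + 120 × (-14.4) = -428 ft.
Airport 1 is higher by 3176 − (-428) = 3604 ft.

Airport 1 by 3604 ft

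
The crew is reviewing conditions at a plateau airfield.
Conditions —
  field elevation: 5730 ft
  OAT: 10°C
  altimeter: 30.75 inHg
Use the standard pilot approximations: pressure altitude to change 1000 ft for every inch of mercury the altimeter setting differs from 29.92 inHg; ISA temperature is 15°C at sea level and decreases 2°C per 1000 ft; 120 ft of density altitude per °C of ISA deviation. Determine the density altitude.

5476 ft

Pressure altitude = 5730 + (29.92 − 30.75) × 1000 = 5730 + (-830) = 4900 ft.
ISA temperature at 4900 ft = 15 − 2 × (4900/1000) = 5.2°C.
ISA deviation = 10 − 5.2 = +4.8°C.
Density altitude = 4900 + 120 × (4.8) = 5476 ft.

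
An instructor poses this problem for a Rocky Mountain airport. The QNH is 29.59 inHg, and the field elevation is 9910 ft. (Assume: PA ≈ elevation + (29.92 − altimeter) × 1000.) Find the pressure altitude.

10240 ft

Pressure correction = (29.92 − 29.59) × 1000 = +330 ft.
Pressure altitude = 9910 + (+330) = 10240 ft.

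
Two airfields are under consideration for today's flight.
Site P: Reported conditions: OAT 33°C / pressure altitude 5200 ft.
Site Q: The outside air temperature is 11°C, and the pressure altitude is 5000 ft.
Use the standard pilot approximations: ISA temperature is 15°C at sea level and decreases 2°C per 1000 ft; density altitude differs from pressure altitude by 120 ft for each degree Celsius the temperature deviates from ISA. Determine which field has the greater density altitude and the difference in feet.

Site P: ISA temp = 4.6°C, deviation +28.4°C, DA = 5200 + 120 × 28.4 = 8608 ft.
Site Q: ISA temp = 5°C, deviation +6°C, DA = 5000 + 120 × 6 = 5720 ft.
Site P is higher by 8608 − 5720 = 2888 ft.

Site P by 2888 ft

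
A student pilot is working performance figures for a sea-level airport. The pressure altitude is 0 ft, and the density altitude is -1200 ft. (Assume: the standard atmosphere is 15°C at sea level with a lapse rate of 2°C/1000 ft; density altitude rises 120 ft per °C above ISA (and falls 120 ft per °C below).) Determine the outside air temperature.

5°C

Density altitude − pressure altitude = -1200 − 0 = -1200 ft.
At 120 ft/°C that is an ISA deviation of -1200/120 = -10°C.
ISA temperature at 0 ft = 15 − 2 × (0/1000) = 15°C.
OAT = ISA + deviation = 15 + (-10) = 5°C.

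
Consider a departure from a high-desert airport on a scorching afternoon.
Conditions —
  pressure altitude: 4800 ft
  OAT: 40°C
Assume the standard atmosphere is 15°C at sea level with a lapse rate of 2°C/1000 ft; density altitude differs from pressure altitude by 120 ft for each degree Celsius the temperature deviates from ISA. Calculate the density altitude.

ISA temperature at 4800 ft = 15 − 2 × (4800/1000) = 5.4°C.
ISA deviation = 40 − 5.4 = +34.6°C.
Density altitude = 4800 + 120 × (34.6) = 4800 + (+4152) = 8952 ft.

8952 ft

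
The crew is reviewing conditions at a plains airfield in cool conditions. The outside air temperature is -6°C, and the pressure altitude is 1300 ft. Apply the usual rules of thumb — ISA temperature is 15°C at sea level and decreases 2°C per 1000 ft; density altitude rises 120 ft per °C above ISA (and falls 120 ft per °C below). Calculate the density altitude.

ISA temperature at 1300 ft = 15 − 2 × (1300/1000) = 12.4°C.
ISA deviation = -6 − 12.4 = -18.4°C.
Density altitude = 1300 + 120 × (-18.4) = 1300 + (-2208) = -908 ft.

-908 ft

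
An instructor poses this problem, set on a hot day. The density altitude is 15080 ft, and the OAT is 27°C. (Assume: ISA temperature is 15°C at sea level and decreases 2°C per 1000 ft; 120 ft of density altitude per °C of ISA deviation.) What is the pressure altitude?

11000 ft

DA = PA + 120 × (OAT − (15 − 2·PA/1000)) = PA + 120·OAT − 1800 + 0.24·PA = 1.24·PA + 120·OAT − 1800.
So 1.24·PA = 15080 − 120 × 27 + 1800 = 13640.
PA = 13640 / 1.24 = 11000 ft.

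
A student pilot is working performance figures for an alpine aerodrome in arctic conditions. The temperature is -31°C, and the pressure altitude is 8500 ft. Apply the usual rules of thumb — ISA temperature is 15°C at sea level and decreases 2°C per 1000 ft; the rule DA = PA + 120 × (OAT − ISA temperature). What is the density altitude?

5020 ft

ISA temperature at 8500 ft = 15 − 2 × (8500/1000) = -2°C.
ISA deviation = -31 − (-2) = -29°C.
Density altitude = 8500 + 120 × (-29) = 8500 + (-3480) = 5020 ft.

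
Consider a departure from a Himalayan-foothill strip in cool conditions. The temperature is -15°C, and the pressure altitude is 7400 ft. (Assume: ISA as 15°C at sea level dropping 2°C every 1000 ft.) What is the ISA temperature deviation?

ISA-15.2°C

ISA temperature at 7400 ft = 15 − 2 × (7400/1000) = 0.2°C.
Deviation = OAT − ISA = -15 − 0.2 = -15.2°C.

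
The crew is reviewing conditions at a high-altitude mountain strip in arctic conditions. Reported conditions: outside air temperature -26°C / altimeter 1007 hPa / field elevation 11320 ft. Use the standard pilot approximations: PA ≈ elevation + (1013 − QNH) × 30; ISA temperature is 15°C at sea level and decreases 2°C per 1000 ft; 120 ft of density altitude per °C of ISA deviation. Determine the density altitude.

9340 ft

Pressure altitude = 11320 + (1013 − 1007) × 30 = 11320 + (+180) = 11500 ft.
ISA temperature at 11500 ft = 15 − 2 × (11500/1000) = -8°C.
ISA deviation = -26 − (-8) = -18°C.
Density altitude = 11500 + 120 × (-18) = 9340 ft.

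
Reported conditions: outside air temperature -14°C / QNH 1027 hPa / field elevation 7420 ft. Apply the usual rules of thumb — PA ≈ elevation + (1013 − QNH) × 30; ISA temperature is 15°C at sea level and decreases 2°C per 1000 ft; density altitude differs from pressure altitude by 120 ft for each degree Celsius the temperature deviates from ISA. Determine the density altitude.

Pressure altitude = 7420 + (1013 − 1027) × 30 = 7420 + (-420) = 7000 ft.
ISA temperature at 7000 ft = 15 − 2 × (7000/1000) = 1°C.
ISA deviation = -14 − 1 = -15°C.
Density altitude = 7000 + 120 × (-15) = 5200 ft.

5200 ft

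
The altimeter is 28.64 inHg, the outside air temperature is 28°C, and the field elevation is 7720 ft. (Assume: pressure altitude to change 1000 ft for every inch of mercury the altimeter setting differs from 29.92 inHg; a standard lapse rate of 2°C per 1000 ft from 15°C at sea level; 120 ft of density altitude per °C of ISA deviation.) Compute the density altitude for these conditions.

12720 ft

Pressure altitude = 7720 + (29.92 − 28.64) × 1000 = 7720 + (+1280) = 9000 ft.
ISA temperature at 9000 ft = 15 − 2 × (9000/1000) = -3°C.
ISA deviation = 28 − (-3) = +31°C.
Density altitude = 9000 + 120 × (31) = 12720 ft.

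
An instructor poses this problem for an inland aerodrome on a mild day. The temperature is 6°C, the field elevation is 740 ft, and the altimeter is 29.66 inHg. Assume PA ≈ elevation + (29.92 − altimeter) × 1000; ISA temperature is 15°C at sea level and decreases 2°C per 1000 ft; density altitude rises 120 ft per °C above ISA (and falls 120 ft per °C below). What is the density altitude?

Pressure altitude = 740 + (29.92 − 29.66) × 1000 = 740 + (+260) = 1000 ft.
ISA temperature at 1000 ft = 15 − 2 × (1000/1000) = 13°C.
ISA deviation = 6 − 13 = -7°C.
Density altitude = 1000 + 120 × (-7) = 160 ft.

160 ft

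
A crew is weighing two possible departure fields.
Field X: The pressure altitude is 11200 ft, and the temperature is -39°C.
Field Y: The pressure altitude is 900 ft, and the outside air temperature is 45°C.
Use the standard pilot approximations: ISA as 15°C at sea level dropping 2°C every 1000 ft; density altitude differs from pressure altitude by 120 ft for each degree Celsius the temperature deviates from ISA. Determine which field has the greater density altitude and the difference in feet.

Field X: ISA temp = -7.4°C, deviation -31.6°C, DA = 11200 + 120 × (-31.6) = 7408 ft.
Field Y: ISA temp = 13.2°C, deviation +31.8°C, DA = 900 + 120 × 31.8 = 4716 ft.
Field X is higher by 7408 − 4716 = 2692 ft.

Field X by 2692 ft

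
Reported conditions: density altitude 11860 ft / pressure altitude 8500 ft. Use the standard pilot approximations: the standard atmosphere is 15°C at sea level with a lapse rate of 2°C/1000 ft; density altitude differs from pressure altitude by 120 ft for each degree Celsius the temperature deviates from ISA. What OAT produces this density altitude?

26°C

Density altitude − pressure altitude = 11860 − 8500 = +3360 ft.
At 120 ft/°C that is an ISA deviation of 3360/120 = +28°C.
ISA temperature at 8500 ft = 15 − 2 × (8500/1000) = -2°C.
OAT = ISA + deviation = -2 + (+28) = 26°C.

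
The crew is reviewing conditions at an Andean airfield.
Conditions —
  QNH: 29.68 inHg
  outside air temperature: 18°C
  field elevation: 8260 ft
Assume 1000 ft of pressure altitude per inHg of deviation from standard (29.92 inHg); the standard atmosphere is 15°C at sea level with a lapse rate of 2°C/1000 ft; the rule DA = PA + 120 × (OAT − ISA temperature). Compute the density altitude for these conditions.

Pressure altitude = 8260 + (29.92 − 29.68) × 1000 = 8260 + (+240) = 8500 ft.
ISA temperature at 8500 ft = 15 − 2 × (8500/1000) = -2°C.
ISA deviation = 18 − (-2) = +20°C.
Density altitude = 8500 + 120 × (20) = 10900 ft.

10900 ft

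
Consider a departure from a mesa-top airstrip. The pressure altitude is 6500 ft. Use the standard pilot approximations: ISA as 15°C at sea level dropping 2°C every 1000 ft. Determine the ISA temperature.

2°C

ISA temperature = 15 − 2 × (6500/1000) = 15 − 13 = 2°C.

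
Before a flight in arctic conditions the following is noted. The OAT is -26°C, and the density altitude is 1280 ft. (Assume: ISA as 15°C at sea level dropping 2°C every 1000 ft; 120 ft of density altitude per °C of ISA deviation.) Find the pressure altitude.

5000 ft

DA = PA + 120 × (OAT − (15 − 2·PA/1000)) = PA + 120·OAT − 1800 + 0.24·PA = 1.24·PA + 120·OAT − 1800.
So 1.24·PA = 1280 − 120 × (-26) + 1800 = 6200.
PA = 6200 / 1.24 = 5000 ft.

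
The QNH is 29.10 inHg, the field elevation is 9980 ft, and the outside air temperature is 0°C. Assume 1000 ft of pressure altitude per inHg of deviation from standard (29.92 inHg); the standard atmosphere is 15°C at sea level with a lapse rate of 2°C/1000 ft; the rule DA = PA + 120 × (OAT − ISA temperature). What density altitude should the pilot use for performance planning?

11592 ft

Pressure altitude = 9980 + (29.92 − 29.10) × 1000 = 9980 + (+820) = 10800 ft.
ISA temperature at 10800 ft = 15 − 2 × (10800/1000) = -6.6°C.
ISA deviation = 0 − (-6.6) = +6.6°C.
Density altitude = 10800 + 120 × (6.6) = 11592 ft.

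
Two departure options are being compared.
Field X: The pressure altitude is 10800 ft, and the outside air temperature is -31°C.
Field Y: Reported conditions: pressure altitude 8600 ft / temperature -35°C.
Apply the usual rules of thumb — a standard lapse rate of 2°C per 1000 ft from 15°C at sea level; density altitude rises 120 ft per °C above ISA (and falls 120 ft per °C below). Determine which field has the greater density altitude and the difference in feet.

Field X: ISA temp = -6.6°C, deviation -24.4°C, DA = 10800 + 120 × (-24.4) = 7872 ft.
Field Y: ISA temp = -2.2°C, deviation -32.8°C, DA = 8600 + 120 × (-32.8) = 4664 ft.
Field X is higher by 7872 − 4664 = 3208 ft.

Field X by 3208 ft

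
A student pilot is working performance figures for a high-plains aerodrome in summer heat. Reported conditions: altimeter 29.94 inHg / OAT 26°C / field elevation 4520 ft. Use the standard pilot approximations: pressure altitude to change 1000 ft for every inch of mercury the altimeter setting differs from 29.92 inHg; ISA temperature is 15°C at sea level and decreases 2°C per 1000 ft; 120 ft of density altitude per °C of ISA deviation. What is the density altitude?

Pressure altitude = 4520 + (29.92 − 29.94) × 1000 = 4520 + (-20) = 4500 ft.
ISA temperature at 4500 ft = 15 − 2 × (4500/1000) = 6°C.
ISA deviation = 26 − 6 = +20°C.
Density altitude = 4500 + 120 × (20) = 6900 ft.

6900 ft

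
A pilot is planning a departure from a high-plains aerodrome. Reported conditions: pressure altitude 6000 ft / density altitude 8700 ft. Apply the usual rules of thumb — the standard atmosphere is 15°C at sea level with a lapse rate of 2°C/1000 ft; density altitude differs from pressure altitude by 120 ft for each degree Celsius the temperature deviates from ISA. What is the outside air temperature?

25.5°C

Density altitude − pressure altitude = 8700 − 6000 = +2700 ft.
At 120 ft/°C that is an ISA deviation of 2700/120 = +22.5°C.
ISA temperature at 6000 ft = 15 − 2 × (6000/1000) = 3°C.
OAT = ISA + deviation = 3 + (+22.5) = 25.5°C.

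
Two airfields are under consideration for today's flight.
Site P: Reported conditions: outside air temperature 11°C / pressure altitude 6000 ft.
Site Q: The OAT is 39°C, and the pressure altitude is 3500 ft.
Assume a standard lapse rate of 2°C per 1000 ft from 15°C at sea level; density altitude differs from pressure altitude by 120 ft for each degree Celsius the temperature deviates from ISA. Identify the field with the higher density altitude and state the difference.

Site Q by 260 ft

Site P: ISA temp = 3°C, deviation +8°C, DA = 6000 + 120 × 8 = 6960 ft.
Site Q: ISA temp = 8°C, deviation +31°C, DA = 3500 + 120 × 31 = 7220 ft.
Site Q is higher by 7220 − 6960 = 260 ft.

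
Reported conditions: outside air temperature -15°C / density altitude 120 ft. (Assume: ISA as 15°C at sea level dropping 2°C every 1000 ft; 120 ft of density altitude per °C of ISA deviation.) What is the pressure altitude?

DA = PA + 120 × (OAT − (15 − 2·PA/1000)) = PA + 120·OAT − 1800 + 0.24·PA = 1.24·PA + 120·OAT − 1800.
So 1.24·PA = 120 − 120 × (-15) + 1800 = 3720.
PA = 3720 / 1.24 = 3000 ft.

3000 ft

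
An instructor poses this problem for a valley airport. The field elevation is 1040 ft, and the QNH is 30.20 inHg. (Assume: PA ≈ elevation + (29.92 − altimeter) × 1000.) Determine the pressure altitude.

Pressure correction = (29.92 − 30.20) × 1000 = -280 ft.
Pressure altitude = 1040 + (-280) = 760 ft.

760 ft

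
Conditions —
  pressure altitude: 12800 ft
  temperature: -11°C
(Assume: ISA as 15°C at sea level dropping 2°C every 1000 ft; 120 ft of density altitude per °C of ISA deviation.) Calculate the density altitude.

12752 ft

ISA temperature at 12800 ft = 15 − 2 × (12800/1000) = -10.6°C.
ISA deviation = -11 − (-10.6) = -0.4°C.
Density altitude = 12800 + 120 × (-0.4) = 12800 + (-48) = 12752 ft.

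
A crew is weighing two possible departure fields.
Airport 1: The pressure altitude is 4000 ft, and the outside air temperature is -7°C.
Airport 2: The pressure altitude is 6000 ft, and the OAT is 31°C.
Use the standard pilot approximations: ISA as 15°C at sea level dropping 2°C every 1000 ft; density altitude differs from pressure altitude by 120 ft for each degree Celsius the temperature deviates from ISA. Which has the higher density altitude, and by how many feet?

Airport 1: ISA temp = 7°C, deviation -14°C, DA = 4000 + 120 × (-14) = 2320 ft.
Airport 2: ISA temp = 3°C, deviation +28°C, DA = 6000 + 120 × 28 = 9360 ft.
Airport 2 is higher by 9360 − 2320 = 7040 ft.

Airport 2 by 7040 ft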